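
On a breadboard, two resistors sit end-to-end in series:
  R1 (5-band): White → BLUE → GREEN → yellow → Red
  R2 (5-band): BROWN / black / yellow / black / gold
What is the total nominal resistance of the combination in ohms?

R1: white, blue, green → 965; yellow ×10^4 → 9650000 Ω.
R2: brown, black, yellow → 104; black ×1 → 104 Ω.
Series: 9650000 + 104 = 9650104 Ω.

9650104 Ω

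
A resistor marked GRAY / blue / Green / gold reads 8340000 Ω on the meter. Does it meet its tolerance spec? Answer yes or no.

yes

Grey → 8 (first significant figure)
Blue → 6 (second significant figure)
Green → ×10^5 multiplier
Gold → ±5% tolerance
86 × 100000 = 8600000 Ω
Allowed range: 8170000 Ω to 9030000 Ω.
8340000 Ω lies inside that range.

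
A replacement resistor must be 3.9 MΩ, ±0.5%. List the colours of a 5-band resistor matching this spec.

orange, white, black, yellow, green

3900000 Ω = 390 × 10^4.
3 → orange
9 → white
0 → black
Multiplier 10^4 → yellow.
±0.5% tolerance → green.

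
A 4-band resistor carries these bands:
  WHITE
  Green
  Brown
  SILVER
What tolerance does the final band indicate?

±10%

The last band, silver, is the tolerance band.
Silver corresponds to ±10%.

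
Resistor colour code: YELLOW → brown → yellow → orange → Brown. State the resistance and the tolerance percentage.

414000 Ω ±1%

Yellow → 4 (first significant figure)
Brown → 1 (second significant figure)
Yellow → 4 (third significant figure)
Orange → ×10^3 multiplier
Brown → ±1% tolerance
414 × 1000 = 414000 Ω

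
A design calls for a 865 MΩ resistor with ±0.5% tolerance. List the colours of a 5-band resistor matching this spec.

865000000 Ω = 865 × 10^6.
8 → grey
6 → blue
5 → green
Multiplier 10^6 → blue.
±0.5% tolerance → green.

grey, blue, green, blue, green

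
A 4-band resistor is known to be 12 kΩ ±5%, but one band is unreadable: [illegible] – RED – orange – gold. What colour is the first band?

12000 Ω = 12 × 10^3.
The first band gives digit 1 of the significand, and 1 is brown.

brown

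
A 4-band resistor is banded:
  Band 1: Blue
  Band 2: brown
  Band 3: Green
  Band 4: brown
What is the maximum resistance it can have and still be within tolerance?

6161000 Ω

Blue → 6 (first significant figure)
Brown → 1 (second significant figure)
Green → ×10^5 multiplier
Brown → ±1% tolerance
61 × 100000 = 6100000 Ω
Maximum = 6100000 × (1 + 1/100) = 6161000 Ω.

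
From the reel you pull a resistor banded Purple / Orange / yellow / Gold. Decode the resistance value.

730000 Ω

Violet → 7 (first significant figure)
Orange → 3 (second significant figure)
Yellow → ×10^4 multiplier
73 × 10000 = 730000 Ω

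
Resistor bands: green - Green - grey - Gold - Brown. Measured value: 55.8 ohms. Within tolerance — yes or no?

Green → 5 (first significant figure)
Green → 5 (second significant figure)
Grey → 8 (third significant figure)
Gold → ×0.1 multiplier
Brown → ±1% tolerance
558 × 0.1 = 55.8 Ω
Allowed range: 55.242 Ω to 56.358 Ω.
55.8 ohms lies inside that range.

yes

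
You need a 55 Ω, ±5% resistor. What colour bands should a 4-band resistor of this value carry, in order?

green, green, black, gold

55 Ω = 55 × 10^0.
5 → green
5 → green
Multiplier 10^0 → black.
±5% tolerance → gold.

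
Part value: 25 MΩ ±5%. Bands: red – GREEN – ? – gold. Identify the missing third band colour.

blue

25000000 Ω = 25 × 10^6.
The third band is the multiplier, 10^6, which is blue.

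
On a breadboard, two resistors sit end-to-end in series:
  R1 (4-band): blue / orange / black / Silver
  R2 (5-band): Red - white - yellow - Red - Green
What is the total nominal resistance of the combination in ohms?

R1: blue, orange → 63; black ×1 → 63 Ω.
R2: red, white, yellow → 294; red ×10^2 → 29400 Ω.
Series: 63 + 29400 = 29463 Ω.

29463 Ω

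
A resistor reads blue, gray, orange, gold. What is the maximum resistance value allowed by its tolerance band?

Blue → 6 (first significant figure)
Grey → 8 (second significant figure)
Orange → ×10^3 multiplier
Gold → ±5% tolerance
68 × 1000 = 68000 Ω
Maximum = 68000 × (1 + 5/100) = 71400 Ω.

71400 Ω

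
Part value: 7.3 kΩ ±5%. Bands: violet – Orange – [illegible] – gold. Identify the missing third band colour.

red

7300 Ω = 73 × 10^2.
The third band is the multiplier, 10^2, which is red.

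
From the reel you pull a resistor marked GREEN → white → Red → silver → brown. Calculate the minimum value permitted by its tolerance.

5.8608 Ω

Green → 5 (first significant figure)
White → 9 (second significant figure)
Red → 2 (third significant figure)
Silver → ×0.01 multiplier
Brown → ±1% tolerance
592 × 0.01 = 5.92 Ω
Minimum = 5.92 × (1 − 1/100) = 5.8608 Ω.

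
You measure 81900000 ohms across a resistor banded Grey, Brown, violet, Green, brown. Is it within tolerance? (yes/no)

Grey → 8 (first significant figure)
Brown → 1 (second significant figure)
Violet → 7 (third significant figure)
Green → ×10^5 multiplier
Brown → ±1% tolerance
817 × 100000 = 81700000 Ω
Allowed range: 80883000 Ω to 82517000 Ω.
81900000 ohms lies inside that range.

yes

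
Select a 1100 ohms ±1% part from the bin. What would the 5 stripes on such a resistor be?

brown, brown, black, brown, brown

1100 Ω = 110 × 10^1.
1 → brown
1 → brown
0 → black
Multiplier 10^1 → brown.
±1% tolerance → brown.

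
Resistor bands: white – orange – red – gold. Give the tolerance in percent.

±5%

The last band, gold, is the tolerance band.
Gold corresponds to ±5%.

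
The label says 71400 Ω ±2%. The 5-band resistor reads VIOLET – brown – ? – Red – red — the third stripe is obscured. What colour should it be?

yellow

71400 Ω = 714 × 10^2.
The third band gives digit 4 of the significand, and 4 is yellow.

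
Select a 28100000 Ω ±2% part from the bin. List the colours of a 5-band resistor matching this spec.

28100000 Ω = 281 × 10^5.
2 → red
8 → grey
1 → brown
Multiplier 10^5 → green.
±2% tolerance → red.

red, grey, brown, green, red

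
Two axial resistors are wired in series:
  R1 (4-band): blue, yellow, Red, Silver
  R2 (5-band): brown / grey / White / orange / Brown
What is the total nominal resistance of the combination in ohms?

R1: blue, yellow → 64; red ×10^2 → 6400 Ω.
R2: brown, grey, white → 189; orange ×10^3 → 189000 Ω.
Series: 6400 + 189000 = 195400 Ω.

195400 Ω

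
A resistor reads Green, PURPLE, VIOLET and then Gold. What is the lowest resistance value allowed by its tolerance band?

Green → 5 (first significant figure)
Violet → 7 (second significant figure)
Violet → ×10^7 multiplier
Gold → ±5% tolerance
57 × 10000000 = 570000000 Ω
Lowest = 570000000 × (1 − 5/100) = 541500000 Ω.

541500000 Ω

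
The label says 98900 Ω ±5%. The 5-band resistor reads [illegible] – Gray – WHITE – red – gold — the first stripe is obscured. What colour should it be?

white

98900 Ω = 989 × 10^2.
The first band gives digit 9 of the significand, and 9 is white.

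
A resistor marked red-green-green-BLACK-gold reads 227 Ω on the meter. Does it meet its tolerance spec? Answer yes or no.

Red → 2 (first significant figure)
Green → 5 (second significant figure)
Green → 5 (third significant figure)
Black → ×1 multiplier
Gold → ±5% tolerance
255 × 1 = 255 Ω
Allowed range: 242.25 Ω to 267.75 Ω.
227 Ω lies outside that range.

no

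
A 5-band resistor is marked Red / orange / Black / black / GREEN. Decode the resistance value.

230 Ω

Red → 2 (first significant figure)
Orange → 3 (second significant figure)
Black → 0 (third significant figure)
Black → ×1 multiplier
230 × 1 = 230 Ω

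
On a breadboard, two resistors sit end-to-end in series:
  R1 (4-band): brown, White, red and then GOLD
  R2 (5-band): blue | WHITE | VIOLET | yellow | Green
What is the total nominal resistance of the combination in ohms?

R1: brown, white → 19; red ×10^2 → 1900 Ω.
R2: blue, white, violet → 697; yellow ×10^4 → 6970000 Ω.
Series: 1900 + 6970000 = 6971900 Ω.

6971900 Ω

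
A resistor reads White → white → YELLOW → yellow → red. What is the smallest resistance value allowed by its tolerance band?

White → 9 (first significant figure)
White → 9 (second significant figure)
Yellow → 4 (third significant figure)
Yellow → ×10^4 multiplier
Red → ±2% tolerance
994 × 10000 = 9940000 Ω
Smallest = 9940000 × (1 − 2/100) = 9741200 Ω.

9741200 Ω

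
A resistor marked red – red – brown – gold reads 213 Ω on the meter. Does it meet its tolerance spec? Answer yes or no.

Red → 2 (first significant figure)
Red → 2 (second significant figure)
Brown → ×10 multiplier
Gold → ±5% tolerance
22 × 10 = 220 Ω
Allowed range: 209 Ω to 231 Ω.
213 Ω lies inside that range.

yes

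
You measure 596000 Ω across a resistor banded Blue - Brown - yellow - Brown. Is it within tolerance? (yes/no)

Blue → 6 (first significant figure)
Brown → 1 (second significant figure)
Yellow → ×10^4 multiplier
Brown → ±1% tolerance
61 × 10000 = 610000 Ω
Allowed range: 603900 Ω to 616100 Ω.
596000 Ω lies outside that range.

no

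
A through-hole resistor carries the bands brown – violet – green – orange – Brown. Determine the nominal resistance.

175000 Ω

Brown → 1 (first significant figure)
Violet → 7 (second significant figure)
Green → 5 (third significant figure)
Orange → ×10^3 multiplier
175 × 1000 = 175000 Ω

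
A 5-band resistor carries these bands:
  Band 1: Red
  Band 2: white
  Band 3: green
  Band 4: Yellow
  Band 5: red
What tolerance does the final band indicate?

±2%

The last band, red, is the tolerance band.
Red corresponds to ±2%.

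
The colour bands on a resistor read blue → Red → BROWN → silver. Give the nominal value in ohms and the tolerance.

620 Ω ±10%

Blue → 6 (first significant figure)
Red → 2 (second significant figure)
Brown → ×10 multiplier
Silver → ±10% tolerance
62 × 10 = 620 Ω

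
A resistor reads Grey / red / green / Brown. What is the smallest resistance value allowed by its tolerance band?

8118000 Ω

Grey → 8 (first significant figure)
Red → 2 (second significant figure)
Green → ×10^5 multiplier
Brown → ±1% tolerance
82 × 100000 = 8200000 Ω
Smallest = 8200000 × (1 − 1/100) = 8118000 Ω.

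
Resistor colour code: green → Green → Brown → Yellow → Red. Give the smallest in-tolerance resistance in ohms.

5399800 Ω

Green → 5 (first significant figure)
Green → 5 (second significant figure)
Brown → 1 (third significant figure)
Yellow → ×10^4 multiplier
Red → ±2% tolerance
551 × 10000 = 5510000 Ω
Smallest = 5510000 × (1 − 2/100) = 5399800 Ω.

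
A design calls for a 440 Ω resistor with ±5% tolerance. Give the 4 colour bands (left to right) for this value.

yellow, yellow, brown, gold

440 Ω = 44 × 10^1.
4 → yellow
4 → yellow
Multiplier 10^1 → brown.
±5% tolerance → gold.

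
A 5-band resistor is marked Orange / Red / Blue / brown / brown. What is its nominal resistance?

3260 Ω

Orange → 3 (first significant figure)
Red → 2 (second significant figure)
Blue → 6 (third significant figure)
Brown → ×10 multiplier
326 × 10 = 3260 Ω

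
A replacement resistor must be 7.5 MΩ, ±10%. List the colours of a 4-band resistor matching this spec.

7500000 Ω = 75 × 10^5.
7 → violet
5 → green
Multiplier 10^5 → green.
±10% tolerance → silver.

violet, green, green, silver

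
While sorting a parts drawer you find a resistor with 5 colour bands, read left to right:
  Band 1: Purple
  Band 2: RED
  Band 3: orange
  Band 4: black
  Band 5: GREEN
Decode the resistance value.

Violet → 7 (first significant figure)
Red → 2 (second significant figure)
Orange → 3 (third significant figure)
Black → ×1 multiplier
723 × 1 = 723 Ω

723 Ω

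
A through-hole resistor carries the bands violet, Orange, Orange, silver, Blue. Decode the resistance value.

7.33 Ω

Violet → 7 (first significant figure)
Orange → 3 (second significant figure)
Orange → 3 (third significant figure)
Silver → ×0.01 multiplier
733 × 0.01 = 7.33 Ω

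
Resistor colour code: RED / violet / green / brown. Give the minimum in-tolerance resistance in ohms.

Red → 2 (first significant figure)
Violet → 7 (second significant figure)
Green → ×10^5 multiplier
Brown → ±1% tolerance
27 × 100000 = 2700000 Ω
Minimum = 2700000 × (1 − 1/100) = 2673000 Ω.

2673000 Ω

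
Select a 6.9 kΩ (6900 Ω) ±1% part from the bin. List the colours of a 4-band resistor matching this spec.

6900 Ω = 69 × 10^2.
6 → blue
9 → white
Multiplier 10^2 → red.
±1% tolerance → brown.

blue, white, red, brown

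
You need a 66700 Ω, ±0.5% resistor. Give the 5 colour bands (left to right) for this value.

66700 Ω = 667 × 10^2.
6 → blue
6 → blue
7 → violet
Multiplier 10^2 → red.
±0.5% tolerance → green.

blue, blue, violet, red, green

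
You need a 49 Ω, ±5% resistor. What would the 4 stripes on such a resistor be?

yellow, white, black, gold

49 Ω = 49 × 10^0.
4 → yellow
9 → white
Multiplier 10^0 → black.
±5% tolerance → gold.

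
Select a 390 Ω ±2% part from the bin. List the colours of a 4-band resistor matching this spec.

orange, white, brown, red

390 Ω = 39 × 10^1.
3 → orange
9 → white
Multiplier 10^1 → brown.
±2% tolerance → red.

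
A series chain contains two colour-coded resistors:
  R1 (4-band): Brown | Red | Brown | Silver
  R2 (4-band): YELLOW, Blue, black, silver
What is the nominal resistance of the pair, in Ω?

R1: brown, red → 12; brown ×10 → 120 Ω.
R2: yellow, blue → 46; black ×1 → 46 Ω.
Series: 120 + 46 = 166 Ω.

166 Ω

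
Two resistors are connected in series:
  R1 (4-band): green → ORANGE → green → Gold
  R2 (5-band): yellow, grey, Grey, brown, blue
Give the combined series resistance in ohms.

5304880 Ω

R1: green, orange → 53; green ×10^5 → 5300000 Ω.
R2: yellow, grey, grey → 488; brown ×10 → 4880 Ω.
Series: 5300000 + 4880 = 5304880 Ω.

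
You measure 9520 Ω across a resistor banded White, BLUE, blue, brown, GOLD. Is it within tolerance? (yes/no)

White → 9 (first significant figure)
Blue → 6 (second significant figure)
Blue → 6 (third significant figure)
Brown → ×10 multiplier
Gold → ±5% tolerance
966 × 10 = 9660 Ω
Allowed range: 9177 Ω to 10143 Ω.
9520 Ω lies inside that range.

yes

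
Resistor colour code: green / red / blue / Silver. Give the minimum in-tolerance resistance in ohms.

46800000 Ω

Green → 5 (first significant figure)
Red → 2 (second significant figure)
Blue → ×10^6 multiplier
Silver → ±10% tolerance
52 × 1000000 = 52000000 Ω
Minimum = 52000000 × (1 − 10/100) = 46800000 Ω.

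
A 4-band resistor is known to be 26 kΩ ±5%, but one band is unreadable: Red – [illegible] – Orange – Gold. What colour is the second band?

blue

26000 Ω = 26 × 10^3.
The second band gives digit 6 of the significand, and 6 is blue.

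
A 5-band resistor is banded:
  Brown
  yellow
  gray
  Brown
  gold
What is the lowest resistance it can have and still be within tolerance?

Brown → 1 (first significant figure)
Yellow → 4 (second significant figure)
Grey → 8 (third significant figure)
Brown → ×10 multiplier
Gold → ±5% tolerance
148 × 10 = 1480 Ω
Lowest = 1480 × (1 − 5/100) = 1406 Ω.

1406 Ω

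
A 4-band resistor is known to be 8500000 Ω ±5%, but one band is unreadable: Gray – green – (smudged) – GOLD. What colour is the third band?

green

8500000 Ω = 85 × 10^5.
The third band is the multiplier, 10^5, which is green.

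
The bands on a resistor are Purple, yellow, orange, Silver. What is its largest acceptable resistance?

Violet → 7 (first significant figure)
Yellow → 4 (second significant figure)
Orange → ×10^3 multiplier
Silver → ±10% tolerance
74 × 1000 = 74000 Ω
Largest = 74000 × (1 + 10/100) = 81400 Ω.

81400 Ω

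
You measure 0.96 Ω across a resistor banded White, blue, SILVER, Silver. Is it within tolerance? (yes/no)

yes

White → 9 (first significant figure)
Blue → 6 (second significant figure)
Silver → ×0.01 multiplier
Silver → ±10% tolerance
96 × 0.01 = 0.96 Ω
Allowed range: 0.864 Ω to 1.056 Ω.
0.96 Ω lies inside that range.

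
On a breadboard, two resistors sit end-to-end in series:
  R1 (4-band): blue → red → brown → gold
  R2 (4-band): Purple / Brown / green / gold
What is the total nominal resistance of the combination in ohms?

R1: blue, red → 62; brown ×10 → 620 Ω.
R2: violet, brown → 71; green ×10^5 → 7100000 Ω.
Series: 620 + 7100000 = 7100620 Ω.

7100620 Ω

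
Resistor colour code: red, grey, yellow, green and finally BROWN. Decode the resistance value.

28400000 Ω

Red → 2 (first significant figure)
Grey → 8 (second significant figure)
Yellow → 4 (third significant figure)
Green → ×10^5 multiplier
284 × 100000 = 28400000 Ω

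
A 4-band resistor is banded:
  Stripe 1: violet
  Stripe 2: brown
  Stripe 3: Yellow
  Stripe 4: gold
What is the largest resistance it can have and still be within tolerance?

Violet → 7 (first significant figure)
Brown → 1 (second significant figure)
Yellow → ×10^4 multiplier
Gold → ±5% tolerance
71 × 10000 = 710000 Ω
Largest = 710000 × (1 + 5/100) = 745500 Ω.

745500 Ω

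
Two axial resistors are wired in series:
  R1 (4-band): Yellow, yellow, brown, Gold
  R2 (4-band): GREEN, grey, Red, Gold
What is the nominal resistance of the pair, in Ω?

R1: yellow, yellow → 44; brown ×10 → 440 Ω.
R2: green, grey → 58; red ×10^2 → 5800 Ω.
Series: 440 + 5800 = 6240 Ω.

6240 Ω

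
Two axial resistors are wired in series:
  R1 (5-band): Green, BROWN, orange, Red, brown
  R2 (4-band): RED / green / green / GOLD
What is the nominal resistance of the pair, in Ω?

R1: green, brown, orange → 513; red ×10^2 → 51300 Ω.
R2: red, green → 25; green ×10^5 → 2500000 Ω.
Series: 51300 + 2500000 = 2551300 Ω.

2551300 Ω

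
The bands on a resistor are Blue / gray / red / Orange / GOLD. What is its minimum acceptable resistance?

Blue → 6 (first significant figure)
Grey → 8 (second significant figure)
Red → 2 (third significant figure)
Orange → ×10^3 multiplier
Gold → ±5% tolerance
682 × 1000 = 682000 Ω
Minimum = 682000 × (1 − 5/100) = 647900 Ω.

647900 Ω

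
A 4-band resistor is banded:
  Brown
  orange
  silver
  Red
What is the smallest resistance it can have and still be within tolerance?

Brown → 1 (first significant figure)
Orange → 3 (second significant figure)
Silver → ×0.01 multiplier
Red → ±2% tolerance
13 × 0.01 = 0.13 Ω
Smallest = 0.13 × (1 − 2/100) = 0.1274 Ω.

0.1274 Ω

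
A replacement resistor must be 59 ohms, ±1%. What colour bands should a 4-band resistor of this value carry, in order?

green, white, black, brown

59 Ω = 59 × 10^0.
5 → green
9 → white
Multiplier 10^0 → black.
±1% tolerance → brown.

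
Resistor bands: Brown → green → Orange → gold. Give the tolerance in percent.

±5%

The last band, gold, is the tolerance band.
Gold corresponds to ±5%.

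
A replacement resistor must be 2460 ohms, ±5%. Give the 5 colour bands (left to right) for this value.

red, yellow, blue, brown, gold

2460 Ω = 246 × 10^1.
2 → red
4 → yellow
6 → blue
Multiplier 10^1 → brown.
±5% tolerance → gold.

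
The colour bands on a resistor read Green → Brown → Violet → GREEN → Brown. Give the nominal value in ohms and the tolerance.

51700000 Ω ±1%

Green → 5 (first significant figure)
Brown → 1 (second significant figure)
Violet → 7 (third significant figure)
Green → ×10^5 multiplier
Brown → ±1% tolerance
517 × 100000 = 51700000 Ω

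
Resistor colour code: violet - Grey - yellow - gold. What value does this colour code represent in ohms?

Violet → 7 (first significant figure)
Grey → 8 (second significant figure)
Yellow → ×10^4 multiplier
78 × 10000 = 780000 Ω

780000 Ω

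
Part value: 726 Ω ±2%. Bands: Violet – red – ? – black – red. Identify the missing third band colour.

726 Ω = 726 × 10^0.
The third band gives digit 6 of the significand, and 6 is blue.

blue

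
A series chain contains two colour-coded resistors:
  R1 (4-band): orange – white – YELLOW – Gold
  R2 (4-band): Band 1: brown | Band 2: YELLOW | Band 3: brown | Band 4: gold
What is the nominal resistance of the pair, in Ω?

390140 Ω

R1: orange, white → 39; yellow ×10^4 → 390000 Ω.
R2: brown, yellow → 14; brown ×10 → 140 Ω.
Series: 390000 + 140 = 390140 Ω.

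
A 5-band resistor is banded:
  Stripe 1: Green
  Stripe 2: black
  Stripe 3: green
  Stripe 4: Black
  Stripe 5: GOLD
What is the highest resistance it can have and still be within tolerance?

Green → 5 (first significant figure)
Black → 0 (second significant figure)
Green → 5 (third significant figure)
Black → ×1 multiplier
Gold → ±5% tolerance
505 × 1 = 505 Ω
Highest = 505 × (1 + 5/100) = 530.25 Ω.

530.25 Ω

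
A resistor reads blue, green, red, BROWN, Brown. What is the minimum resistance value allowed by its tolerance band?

6454.8 Ω

Blue → 6 (first significant figure)
Green → 5 (second significant figure)
Red → 2 (third significant figure)
Brown → ×10 multiplier
Brown → ±1% tolerance
652 × 10 = 6520 Ω
Minimum = 6520 × (1 − 1/100) = 6454.8 Ω.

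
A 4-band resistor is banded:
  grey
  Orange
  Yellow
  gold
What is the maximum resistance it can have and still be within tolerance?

871500 Ω

Grey → 8 (first significant figure)
Orange → 3 (second significant figure)
Yellow → ×10^4 multiplier
Gold → ±5% tolerance
83 × 10000 = 830000 Ω
Maximum = 830000 × (1 + 5/100) = 871500 Ω.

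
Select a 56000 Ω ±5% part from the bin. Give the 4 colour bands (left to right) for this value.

56000 Ω = 56 × 10^3.
5 → green
6 → blue
Multiplier 10^3 → orange.
±5% tolerance → gold.

green, blue, orange, gold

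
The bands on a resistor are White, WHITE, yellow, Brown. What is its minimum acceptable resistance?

White → 9 (first significant figure)
White → 9 (second significant figure)
Yellow → ×10^4 multiplier
Brown → ±1% tolerance
99 × 10000 = 990000 Ω
Minimum = 990000 × (1 − 1/100) = 980100 Ω.

980100 Ω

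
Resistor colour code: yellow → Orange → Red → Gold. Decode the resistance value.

4300 Ω

Yellow → 4 (first significant figure)
Orange → 3 (second significant figure)
Red → ×10^2 multiplier
43 × 100 = 4300 Ω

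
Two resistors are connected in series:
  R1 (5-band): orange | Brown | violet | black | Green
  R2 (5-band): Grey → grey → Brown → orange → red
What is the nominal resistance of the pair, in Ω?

R1: orange, brown, violet → 317; black ×1 → 317 Ω.
R2: grey, grey, brown → 881; orange ×10^3 → 881000 Ω.
Series: 317 + 881000 = 881317 Ω.

881317 Ω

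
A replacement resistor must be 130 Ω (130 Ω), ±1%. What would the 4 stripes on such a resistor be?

130 Ω = 13 × 10^1.
1 → brown
3 → orange
Multiplier 10^1 → brown.
±1% tolerance → brown.

brown, orange, brown, brown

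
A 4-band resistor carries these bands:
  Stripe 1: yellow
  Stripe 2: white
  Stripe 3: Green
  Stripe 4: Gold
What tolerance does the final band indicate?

The last band, gold, is the tolerance band.
Gold corresponds to ±5%.

±5%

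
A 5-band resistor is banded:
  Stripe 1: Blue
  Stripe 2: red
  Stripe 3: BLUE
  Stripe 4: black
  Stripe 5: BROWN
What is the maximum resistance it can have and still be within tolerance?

632.26 Ω

Blue → 6 (first significant figure)
Red → 2 (second significant figure)
Blue → 6 (third significant figure)
Black → ×1 multiplier
Brown → ±1% tolerance
626 × 1 = 626 Ω
Maximum = 626 × (1 + 1/100) = 632.26 Ω.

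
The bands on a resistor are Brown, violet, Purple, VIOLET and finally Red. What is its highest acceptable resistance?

1805400000 Ω

Brown → 1 (first significant figure)
Violet → 7 (second significant figure)
Violet → 7 (third significant figure)
Violet → ×10^7 multiplier
Red → ±2% tolerance
177 × 10000000 = 1770000000 Ω
Highest = 1770000000 × (1 + 2/100) = 1805400000 Ω.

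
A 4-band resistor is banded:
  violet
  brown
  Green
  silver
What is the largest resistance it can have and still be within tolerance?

Violet → 7 (first significant figure)
Brown → 1 (second significant figure)
Green → ×10^5 multiplier
Silver → ±10% tolerance
71 × 100000 = 7100000 Ω
Largest = 7100000 × (1 + 10/100) = 7810000 Ω.

7810000 Ω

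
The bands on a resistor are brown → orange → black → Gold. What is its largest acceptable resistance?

Brown → 1 (first significant figure)
Orange → 3 (second significant figure)
Black → ×1 multiplier
Gold → ±5% tolerance
13 × 1 = 13 Ω
Largest = 13 × (1 + 5/100) = 13.65 Ω.

13.65 Ω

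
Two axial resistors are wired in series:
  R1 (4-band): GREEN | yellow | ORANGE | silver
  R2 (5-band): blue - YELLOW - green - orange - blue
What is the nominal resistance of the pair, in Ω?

R1: green, yellow → 54; orange ×10^3 → 54000 Ω.
R2: blue, yellow, green → 645; orange ×10^3 → 645000 Ω.
Series: 54000 + 645000 = 699000 Ω.

699000 Ω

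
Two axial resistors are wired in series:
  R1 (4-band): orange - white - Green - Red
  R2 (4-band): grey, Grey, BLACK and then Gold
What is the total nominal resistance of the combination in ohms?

R1: orange, white → 39; green ×10^5 → 3900000 Ω.
R2: grey, grey → 88; black ×1 → 88 Ω.
Series: 3900000 + 88 = 3900088 Ω.

3900088 Ω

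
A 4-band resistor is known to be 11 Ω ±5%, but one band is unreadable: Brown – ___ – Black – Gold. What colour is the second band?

brown

11 Ω = 11 × 10^0.
The second band gives digit 1 of the significand, and 1 is brown.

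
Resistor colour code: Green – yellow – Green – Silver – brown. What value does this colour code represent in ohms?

5.45 Ω

Green → 5 (first significant figure)
Yellow → 4 (second significant figure)
Green → 5 (third significant figure)
Silver → ×0.01 multiplier
545 × 0.01 = 5.45 Ω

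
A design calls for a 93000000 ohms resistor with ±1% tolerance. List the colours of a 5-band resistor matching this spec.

93000000 Ω = 930 × 10^5.
9 → white
3 → orange
0 → black
Multiplier 10^5 → green.
±1% tolerance → brown.

white, orange, black, green, brown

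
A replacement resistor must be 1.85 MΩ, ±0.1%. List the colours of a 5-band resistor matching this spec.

1850000 Ω = 185 × 10^4.
1 → brown
8 → grey
5 → green
Multiplier 10^4 → yellow.
±0.1% tolerance → violet.

brown, grey, green, yellow, violet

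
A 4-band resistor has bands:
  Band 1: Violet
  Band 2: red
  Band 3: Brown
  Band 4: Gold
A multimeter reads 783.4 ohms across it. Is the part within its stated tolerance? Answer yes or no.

Violet → 7 (first significant figure)
Red → 2 (second significant figure)
Brown → ×10 multiplier
Gold → ±5% tolerance
72 × 10 = 720 Ω
Allowed range: 684 Ω to 756 Ω.
783.4 ohms lies outside that range.

no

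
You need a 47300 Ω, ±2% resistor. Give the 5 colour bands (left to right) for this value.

47300 Ω = 473 × 10^2.
4 → yellow
7 → violet
3 → orange
Multiplier 10^2 → red.
±2% tolerance → red.

yellow, violet, orange, red, red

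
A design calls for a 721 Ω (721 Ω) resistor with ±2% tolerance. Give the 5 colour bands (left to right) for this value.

violet, red, brown, black, red

721 Ω = 721 × 10^0.
7 → violet
2 → red
1 → brown
Multiplier 10^0 → black.
±2% tolerance → red.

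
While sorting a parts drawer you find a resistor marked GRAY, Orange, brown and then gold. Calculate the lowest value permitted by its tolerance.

Grey → 8 (first significant figure)
Orange → 3 (second significant figure)
Brown → ×10 multiplier
Gold → ±5% tolerance
83 × 10 = 830 Ω
Lowest = 830 × (1 − 5/100) = 788.5 Ω.

788.5 Ω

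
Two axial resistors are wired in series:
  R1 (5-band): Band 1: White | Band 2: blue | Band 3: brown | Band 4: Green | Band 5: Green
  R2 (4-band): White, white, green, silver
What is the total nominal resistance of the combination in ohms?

106000000 Ω

R1: white, blue, brown → 961; green ×10^5 → 96100000 Ω.
R2: white, white → 99; green ×10^5 → 9900000 Ω.
Series: 96100000 + 9900000 = 106000000 Ω.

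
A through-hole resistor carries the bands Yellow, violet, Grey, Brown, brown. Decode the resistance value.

Yellow → 4 (first significant figure)
Violet → 7 (second significant figure)
Grey → 8 (third significant figure)
Brown → ×10 multiplier
478 × 10 = 4780 Ω

4780 Ω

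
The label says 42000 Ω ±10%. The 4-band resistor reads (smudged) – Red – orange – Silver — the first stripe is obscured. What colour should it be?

42000 Ω = 42 × 10^3.
The first band gives digit 4 of the significand, and 4 is yellow.

yellow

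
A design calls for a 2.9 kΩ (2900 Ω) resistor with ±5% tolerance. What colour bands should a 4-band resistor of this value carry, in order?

red, white, red, gold

2900 Ω = 29 × 10^2.
2 → red
9 → white
Multiplier 10^2 → red.
±5% tolerance → gold.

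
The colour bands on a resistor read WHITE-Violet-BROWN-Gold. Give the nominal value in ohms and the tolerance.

White → 9 (first significant figure)
Violet → 7 (second significant figure)
Brown → ×10 multiplier
Gold → ±5% tolerance
97 × 10 = 970 Ω

970 Ω ±5%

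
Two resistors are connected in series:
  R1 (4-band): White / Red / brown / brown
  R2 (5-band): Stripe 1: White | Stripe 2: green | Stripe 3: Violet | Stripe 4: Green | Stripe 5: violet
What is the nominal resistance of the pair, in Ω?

95700920 Ω

R1: white, red → 92; brown ×10 → 920 Ω.
R2: white, green, violet → 957; green ×10^5 → 95700000 Ω.
Series: 920 + 95700000 = 95700920 Ω.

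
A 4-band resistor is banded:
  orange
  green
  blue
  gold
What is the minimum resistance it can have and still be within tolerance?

Orange → 3 (first significant figure)
Green → 5 (second significant figure)
Blue → ×10^6 multiplier
Gold → ±5% tolerance
35 × 1000000 = 35000000 Ω
Minimum = 35000000 × (1 − 5/100) = 33250000 Ω.

33250000 Ω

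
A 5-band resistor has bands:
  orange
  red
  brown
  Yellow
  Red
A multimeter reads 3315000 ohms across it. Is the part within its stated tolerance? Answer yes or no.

no

Orange → 3 (first significant figure)
Red → 2 (second significant figure)
Brown → 1 (third significant figure)
Yellow → ×10^4 multiplier
Red → ±2% tolerance
321 × 10000 = 3210000 Ω
Allowed range: 3145800 Ω to 3274200 Ω.
3315000 ohms lies outside that range.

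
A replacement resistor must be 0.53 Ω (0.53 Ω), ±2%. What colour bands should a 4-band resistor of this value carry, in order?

0.53 Ω = 53 × 10^-2.
5 → green
3 → orange
Multiplier 10^-2 → silver.
±2% tolerance → red.

green, orange, silver, red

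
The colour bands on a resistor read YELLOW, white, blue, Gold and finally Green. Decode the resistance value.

Yellow → 4 (first significant figure)
White → 9 (second significant figure)
Blue → 6 (third significant figure)
Gold → ×0.1 multiplier
496 × 0.1 = 49.6 Ω

49.6 Ω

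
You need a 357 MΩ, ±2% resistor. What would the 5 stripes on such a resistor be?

orange, green, violet, blue, red

357000000 Ω = 357 × 10^6.
3 → orange
5 → green
7 → violet
Multiplier 10^6 → blue.
±2% tolerance → red.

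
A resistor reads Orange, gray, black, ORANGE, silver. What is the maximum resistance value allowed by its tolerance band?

418000 Ω

Orange → 3 (first significant figure)
Grey → 8 (second significant figure)
Black → 0 (third significant figure)
Orange → ×10^3 multiplier
Silver → ±10% tolerance
380 × 1000 = 380000 Ω
Maximum = 380000 × (1 + 10/100) = 418000 Ω.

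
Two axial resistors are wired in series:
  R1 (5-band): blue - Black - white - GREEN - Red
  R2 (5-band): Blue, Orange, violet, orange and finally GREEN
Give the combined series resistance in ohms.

R1: blue, black, white → 609; green ×10^5 → 60900000 Ω.
R2: blue, orange, violet → 637; orange ×10^3 → 637000 Ω.
Series: 60900000 + 637000 = 61537000 Ω.

61537000 Ω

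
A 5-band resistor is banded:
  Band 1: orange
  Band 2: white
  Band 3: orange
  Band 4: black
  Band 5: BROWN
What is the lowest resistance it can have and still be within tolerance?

389.07 Ω

Orange → 3 (first significant figure)
White → 9 (second significant figure)
Orange → 3 (third significant figure)
Black → ×1 multiplier
Brown → ±1% tolerance
393 × 1 = 393 Ω
Lowest = 393 × (1 − 1/100) = 389.07 Ω.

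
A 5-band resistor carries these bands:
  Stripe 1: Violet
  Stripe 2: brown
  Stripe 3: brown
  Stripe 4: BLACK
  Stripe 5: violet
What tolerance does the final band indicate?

The last band, violet, is the tolerance band.
Violet corresponds to ±0.1%.

±0.1%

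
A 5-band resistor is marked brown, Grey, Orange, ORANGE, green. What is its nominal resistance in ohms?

Brown → 1 (first significant figure)
Grey → 8 (second significant figure)
Orange → 3 (third significant figure)
Orange → ×10^3 multiplier
183 × 1000 = 183000 Ω

183000 Ω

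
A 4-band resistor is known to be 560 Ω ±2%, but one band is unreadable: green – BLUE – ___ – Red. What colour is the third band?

560 Ω = 56 × 10^1.
The third band is the multiplier, 10^1, which is brown.

brown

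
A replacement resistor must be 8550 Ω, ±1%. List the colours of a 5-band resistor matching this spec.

grey, green, green, brown, brown

8550 Ω = 855 × 10^1.
8 → grey
5 → green
5 → green
Multiplier 10^1 → brown.
±1% tolerance → brown.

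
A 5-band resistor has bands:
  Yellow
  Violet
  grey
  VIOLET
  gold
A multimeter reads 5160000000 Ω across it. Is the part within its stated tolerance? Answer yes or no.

Yellow → 4 (first significant figure)
Violet → 7 (second significant figure)
Grey → 8 (third significant figure)
Violet → ×10^7 multiplier
Gold → ±5% tolerance
478 × 10000000 = 4780000000 Ω
Allowed range: 4541000000 Ω to 5019000000 Ω.
5160000000 Ω lies outside that range.

no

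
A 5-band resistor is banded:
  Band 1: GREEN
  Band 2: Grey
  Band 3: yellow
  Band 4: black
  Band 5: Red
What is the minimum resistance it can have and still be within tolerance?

Green → 5 (first significant figure)
Grey → 8 (second significant figure)
Yellow → 4 (third significant figure)
Black → ×1 multiplier
Red → ±2% tolerance
584 × 1 = 584 Ω
Minimum = 584 × (1 − 2/100) = 572.32 Ω.

572.32 Ω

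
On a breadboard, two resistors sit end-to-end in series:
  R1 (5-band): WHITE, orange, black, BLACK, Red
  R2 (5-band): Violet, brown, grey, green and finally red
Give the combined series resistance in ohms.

R1: white, orange, black → 930; black ×1 → 930 Ω.
R2: violet, brown, grey → 718; green ×10^5 → 71800000 Ω.
Series: 930 + 71800000 = 71800930 Ω.

71800930 Ω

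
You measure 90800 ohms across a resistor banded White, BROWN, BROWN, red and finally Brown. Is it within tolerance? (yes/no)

yes

White → 9 (first significant figure)
Brown → 1 (second significant figure)
Brown → 1 (third significant figure)
Red → ×10^2 multiplier
Brown → ±1% tolerance
911 × 100 = 91100 Ω
Allowed range: 90189 Ω to 92011 Ω.
90800 ohms lies inside that range.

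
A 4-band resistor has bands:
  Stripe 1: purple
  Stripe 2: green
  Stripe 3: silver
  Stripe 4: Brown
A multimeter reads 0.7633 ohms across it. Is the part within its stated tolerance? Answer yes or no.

no

Violet → 7 (first significant figure)
Green → 5 (second significant figure)
Silver → ×0.01 multiplier
Brown → ±1% tolerance
75 × 0.01 = 0.75 Ω
Allowed range: 0.7425 Ω to 0.7575 Ω.
0.7633 ohms lies outside that range.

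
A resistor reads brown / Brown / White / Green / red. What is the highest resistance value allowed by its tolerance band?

12138000 Ω

Brown → 1 (first significant figure)
Brown → 1 (second significant figure)
White → 9 (third significant figure)
Green → ×10^5 multiplier
Red → ±2% tolerance
119 × 100000 = 11900000 Ω
Highest = 11900000 × (1 + 2/100) = 12138000 Ω.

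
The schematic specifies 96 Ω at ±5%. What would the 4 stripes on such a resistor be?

white, blue, black, gold

96 Ω = 96 × 10^0.
9 → white
6 → blue
Multiplier 10^0 → black.
±5% tolerance → gold.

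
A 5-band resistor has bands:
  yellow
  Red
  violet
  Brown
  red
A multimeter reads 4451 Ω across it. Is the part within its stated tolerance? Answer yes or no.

Yellow → 4 (first significant figure)
Red → 2 (second significant figure)
Violet → 7 (third significant figure)
Brown → ×10 multiplier
Red → ±2% tolerance
427 × 10 = 4270 Ω
Allowed range: 4184.6 Ω to 4355.4 Ω.
4451 Ω lies outside that range.

no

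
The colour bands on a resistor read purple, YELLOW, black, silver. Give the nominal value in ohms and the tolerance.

Violet → 7 (first significant figure)
Yellow → 4 (second significant figure)
Black → ×1 multiplier
Silver → ±10% tolerance
74 × 1 = 74 Ω

74 Ω ±10%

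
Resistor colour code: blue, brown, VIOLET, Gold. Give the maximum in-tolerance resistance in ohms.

Blue → 6 (first significant figure)
Brown → 1 (second significant figure)
Violet → ×10^7 multiplier
Gold → ±5% tolerance
61 × 10000000 = 610000000 Ω
Maximum = 610000000 × (1 + 5/100) = 640500000 Ω.

640500000 Ω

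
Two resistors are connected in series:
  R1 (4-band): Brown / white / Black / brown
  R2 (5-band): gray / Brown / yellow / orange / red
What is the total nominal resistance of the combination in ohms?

R1: brown, white → 19; black ×1 → 19 Ω.
R2: grey, brown, yellow → 814; orange ×10^3 → 814000 Ω.
Series: 19 + 814000 = 814019 Ω.

814019 Ω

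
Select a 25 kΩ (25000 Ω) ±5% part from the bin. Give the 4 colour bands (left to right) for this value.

red, green, orange, gold

25000 Ω = 25 × 10^3.
2 → red
5 → green
Multiplier 10^3 → orange.
±5% tolerance → gold.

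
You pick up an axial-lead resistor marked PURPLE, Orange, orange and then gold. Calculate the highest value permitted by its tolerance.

Violet → 7 (first significant figure)
Orange → 3 (second significant figure)
Orange → ×10^3 multiplier
Gold → ±5% tolerance
73 × 1000 = 73000 Ω
Highest = 73000 × (1 + 5/100) = 76650 Ω.

76650 Ω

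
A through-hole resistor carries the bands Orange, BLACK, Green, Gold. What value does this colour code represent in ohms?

3000000 Ω

Orange → 3 (first significant figure)
Black → 0 (second significant figure)
Green → ×10^5 multiplier
30 × 100000 = 3000000 Ω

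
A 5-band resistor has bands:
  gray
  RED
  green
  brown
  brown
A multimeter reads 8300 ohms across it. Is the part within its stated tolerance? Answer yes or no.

yes

Grey → 8 (first significant figure)
Red → 2 (second significant figure)
Green → 5 (third significant figure)
Brown → ×10 multiplier
Brown → ±1% tolerance
825 × 10 = 8250 Ω
Allowed range: 8167.5 Ω to 8332.5 Ω.
8300 ohms lies inside that range.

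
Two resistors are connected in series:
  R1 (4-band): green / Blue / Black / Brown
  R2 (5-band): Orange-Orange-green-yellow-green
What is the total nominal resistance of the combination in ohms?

3350056 Ω

R1: green, blue → 56; black ×1 → 56 Ω.
R2: orange, orange, green → 335; yellow ×10^4 → 3350000 Ω.
Series: 56 + 3350000 = 3350056 Ω.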